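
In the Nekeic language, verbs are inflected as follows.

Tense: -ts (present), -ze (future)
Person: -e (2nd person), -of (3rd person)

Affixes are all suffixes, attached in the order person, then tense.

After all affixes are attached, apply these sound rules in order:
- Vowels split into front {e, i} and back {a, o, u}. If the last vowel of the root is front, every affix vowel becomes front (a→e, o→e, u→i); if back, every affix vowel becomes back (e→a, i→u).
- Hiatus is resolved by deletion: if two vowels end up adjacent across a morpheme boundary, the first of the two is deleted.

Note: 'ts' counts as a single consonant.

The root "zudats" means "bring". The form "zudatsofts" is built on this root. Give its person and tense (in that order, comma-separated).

3rd person, present

Segment: zudats-of-ts.
person: -of → 3rd person.
tense: -ts → present.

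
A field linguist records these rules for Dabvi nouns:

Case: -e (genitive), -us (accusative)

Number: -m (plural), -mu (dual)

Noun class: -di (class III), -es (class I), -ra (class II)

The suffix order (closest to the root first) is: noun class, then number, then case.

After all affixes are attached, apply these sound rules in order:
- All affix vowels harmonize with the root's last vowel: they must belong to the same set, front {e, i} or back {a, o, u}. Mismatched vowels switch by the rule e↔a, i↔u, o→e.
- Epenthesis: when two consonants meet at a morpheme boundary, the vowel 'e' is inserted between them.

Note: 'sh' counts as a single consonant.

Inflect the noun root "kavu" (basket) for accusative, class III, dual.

Attach noun class class III -di → kavudi.
Attach number dual -mu → kavudimu.
Attach case accusative -us → kavudimuus.
Apply vowel harmony: kavudimuus → kavudumuus.
Epenthesis: no change.

kavudumuus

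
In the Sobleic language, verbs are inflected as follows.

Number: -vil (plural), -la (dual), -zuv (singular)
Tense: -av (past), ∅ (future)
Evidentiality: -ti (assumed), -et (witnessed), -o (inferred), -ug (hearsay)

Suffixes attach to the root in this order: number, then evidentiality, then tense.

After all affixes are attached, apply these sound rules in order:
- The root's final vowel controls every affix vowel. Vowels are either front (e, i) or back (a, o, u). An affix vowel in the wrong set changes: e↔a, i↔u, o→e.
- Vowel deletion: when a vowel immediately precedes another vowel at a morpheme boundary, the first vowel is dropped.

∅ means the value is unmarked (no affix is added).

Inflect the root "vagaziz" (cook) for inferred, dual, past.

vagazizlev

Attach number dual -la → vagazizla.
Attach evidentiality inferred -o → vagazizlao.
Attach tense past -av → vagazizlaoav.
Apply vowel harmony: vagazizlaoav → vagazizleeev.
Apply vowel deletion: vagazizleeev → vagazizlev.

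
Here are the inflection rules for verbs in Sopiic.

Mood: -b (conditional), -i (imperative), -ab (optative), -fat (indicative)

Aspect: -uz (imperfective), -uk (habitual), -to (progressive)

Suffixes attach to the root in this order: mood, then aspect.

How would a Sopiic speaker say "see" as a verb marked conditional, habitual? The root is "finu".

finubuk

Attach mood conditional -b → finub.
Attach aspect habitual -uk → finubuk.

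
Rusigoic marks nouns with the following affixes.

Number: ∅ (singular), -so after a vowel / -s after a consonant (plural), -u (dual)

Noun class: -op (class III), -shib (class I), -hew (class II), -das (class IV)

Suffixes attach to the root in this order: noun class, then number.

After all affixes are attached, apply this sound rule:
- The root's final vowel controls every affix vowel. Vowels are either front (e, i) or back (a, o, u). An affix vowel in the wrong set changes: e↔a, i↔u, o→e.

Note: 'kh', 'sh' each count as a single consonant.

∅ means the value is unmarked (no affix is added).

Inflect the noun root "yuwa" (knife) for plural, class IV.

Attach noun class class IV -das → yuwadas.
Attach number plural -s (after consonant 's') → yuwadass.
Vowel harmony: no change.

yuwadass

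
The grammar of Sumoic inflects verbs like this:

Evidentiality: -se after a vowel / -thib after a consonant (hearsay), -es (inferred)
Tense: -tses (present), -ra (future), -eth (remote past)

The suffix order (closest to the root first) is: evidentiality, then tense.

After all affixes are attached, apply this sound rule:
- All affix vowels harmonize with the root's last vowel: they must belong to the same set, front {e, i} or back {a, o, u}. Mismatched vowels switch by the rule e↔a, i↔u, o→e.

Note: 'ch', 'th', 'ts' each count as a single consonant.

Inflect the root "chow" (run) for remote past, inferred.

Attach evidentiality inferred -es → chowes.
Attach tense remote past -eth → choweseth.
Apply vowel harmony: choweseth → chowasath.

chowasath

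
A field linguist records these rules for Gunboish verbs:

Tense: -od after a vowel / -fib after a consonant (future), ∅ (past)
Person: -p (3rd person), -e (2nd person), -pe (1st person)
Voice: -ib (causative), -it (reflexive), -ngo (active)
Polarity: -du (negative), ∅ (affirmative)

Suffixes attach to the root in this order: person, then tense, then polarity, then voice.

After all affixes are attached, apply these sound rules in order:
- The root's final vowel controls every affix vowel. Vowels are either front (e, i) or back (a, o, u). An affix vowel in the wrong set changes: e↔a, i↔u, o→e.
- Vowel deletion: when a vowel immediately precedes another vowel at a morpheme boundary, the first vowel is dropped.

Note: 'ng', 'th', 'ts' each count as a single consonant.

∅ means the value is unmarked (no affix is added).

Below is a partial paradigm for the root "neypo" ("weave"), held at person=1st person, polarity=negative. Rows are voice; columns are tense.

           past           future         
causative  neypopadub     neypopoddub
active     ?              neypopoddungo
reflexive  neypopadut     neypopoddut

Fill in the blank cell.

neypopadungo

Attach person 1st person -pe → neypope.
tense = past: zero marking, form stays neypope.
Attach polarity negative -du → neypopedu.
Attach voice active -ngo → neypopedungo.
Apply vowel harmony: neypopedungo → neypopadungo.
Vowel deletion: no change.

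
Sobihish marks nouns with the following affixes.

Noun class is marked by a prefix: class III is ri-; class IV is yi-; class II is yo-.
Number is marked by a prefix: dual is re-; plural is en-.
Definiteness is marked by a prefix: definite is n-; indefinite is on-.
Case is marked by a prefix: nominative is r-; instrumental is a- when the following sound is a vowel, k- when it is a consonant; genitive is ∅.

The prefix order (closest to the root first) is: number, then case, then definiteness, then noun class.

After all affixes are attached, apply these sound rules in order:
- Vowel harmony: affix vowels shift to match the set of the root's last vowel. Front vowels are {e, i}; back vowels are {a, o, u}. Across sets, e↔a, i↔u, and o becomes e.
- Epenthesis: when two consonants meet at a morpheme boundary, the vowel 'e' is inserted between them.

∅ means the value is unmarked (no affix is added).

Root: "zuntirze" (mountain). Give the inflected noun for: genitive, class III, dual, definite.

Attach number dual re- → rezuntirze.
case = genitive: zero marking, form stays rezuntirze.
Attach definiteness definite n- → nrezuntirze.
Attach noun class class III ri- → rinrezuntirze.
Vowel harmony: no change.
Apply epenthesis: rinrezuntirze → rinerezuntirze.

rinerezuntirze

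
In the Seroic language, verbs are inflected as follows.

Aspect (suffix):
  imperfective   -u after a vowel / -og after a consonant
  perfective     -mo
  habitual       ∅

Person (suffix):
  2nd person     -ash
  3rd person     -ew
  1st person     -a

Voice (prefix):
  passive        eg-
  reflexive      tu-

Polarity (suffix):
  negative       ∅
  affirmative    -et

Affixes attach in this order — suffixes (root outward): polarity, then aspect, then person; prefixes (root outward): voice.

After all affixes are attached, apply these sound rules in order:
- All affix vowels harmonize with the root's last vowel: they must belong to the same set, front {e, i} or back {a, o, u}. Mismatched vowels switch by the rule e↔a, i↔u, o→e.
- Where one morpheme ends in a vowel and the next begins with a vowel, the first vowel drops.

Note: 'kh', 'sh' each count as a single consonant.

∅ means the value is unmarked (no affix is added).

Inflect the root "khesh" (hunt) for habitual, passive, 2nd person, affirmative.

Attach voice passive eg- → egkhesh.
Attach polarity affirmative -et → egkheshet.
aspect = habitual: zero marking, form stays egkheshet.
Attach person 2nd person -ash → egkheshetash.
Apply vowel harmony: egkheshetash → egkheshetesh.
Vowel deletion: no change.

egkheshetesh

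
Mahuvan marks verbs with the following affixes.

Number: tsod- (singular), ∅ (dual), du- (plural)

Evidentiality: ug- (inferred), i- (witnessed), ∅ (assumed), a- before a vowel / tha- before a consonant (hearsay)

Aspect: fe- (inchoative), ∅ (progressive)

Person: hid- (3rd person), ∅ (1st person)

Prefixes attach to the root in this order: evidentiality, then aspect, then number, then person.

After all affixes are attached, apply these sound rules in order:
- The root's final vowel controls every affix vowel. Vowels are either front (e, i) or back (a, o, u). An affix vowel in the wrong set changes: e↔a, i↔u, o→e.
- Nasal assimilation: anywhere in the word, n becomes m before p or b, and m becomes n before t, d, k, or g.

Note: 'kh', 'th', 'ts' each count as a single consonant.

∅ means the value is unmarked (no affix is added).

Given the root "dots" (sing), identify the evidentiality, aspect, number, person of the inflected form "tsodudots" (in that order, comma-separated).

Segment: tsod-i-dots.
evidentiality: i- → witnessed.
aspect: ∅ → progressive.
number: tsod- → singular.
person: ∅ → 1st person.

witnessed, progressive, singular, 1st person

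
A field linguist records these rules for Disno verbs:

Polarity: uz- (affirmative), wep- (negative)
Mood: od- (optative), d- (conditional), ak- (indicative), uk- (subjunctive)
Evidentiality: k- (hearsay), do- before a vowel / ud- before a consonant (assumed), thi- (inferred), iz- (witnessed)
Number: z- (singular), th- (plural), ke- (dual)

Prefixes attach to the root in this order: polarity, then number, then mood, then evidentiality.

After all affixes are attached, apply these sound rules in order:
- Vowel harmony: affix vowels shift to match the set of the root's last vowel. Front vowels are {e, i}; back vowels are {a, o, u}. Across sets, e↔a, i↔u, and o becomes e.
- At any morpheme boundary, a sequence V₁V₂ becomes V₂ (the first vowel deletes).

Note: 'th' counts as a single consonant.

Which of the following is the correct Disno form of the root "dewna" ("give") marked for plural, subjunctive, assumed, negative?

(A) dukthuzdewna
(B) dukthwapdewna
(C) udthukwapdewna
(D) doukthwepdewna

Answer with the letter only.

Attach polarity negative wep- → wepdewna.
Attach number plural th- → thwepdewna.
Attach mood subjunctive uk- → ukthwepdewna.
Attach evidentiality assumed do- (before vowel 'u') → doukthwepdewna.
Apply vowel harmony: doukthwepdewna → doukthwapdewna.
Apply vowel deletion: doukthwapdewna → dukthwapdewna.
So the correct form is dukthwapdewna, option (B).
(A) dukthuzdewna is wrong: it uses affirmative instead of negative for polarity.
(C) udthukwapdewna is wrong: it has the affixes in the wrong order.
(D) doukthwepdewna is wrong: it fails to apply the sound rule(s).

B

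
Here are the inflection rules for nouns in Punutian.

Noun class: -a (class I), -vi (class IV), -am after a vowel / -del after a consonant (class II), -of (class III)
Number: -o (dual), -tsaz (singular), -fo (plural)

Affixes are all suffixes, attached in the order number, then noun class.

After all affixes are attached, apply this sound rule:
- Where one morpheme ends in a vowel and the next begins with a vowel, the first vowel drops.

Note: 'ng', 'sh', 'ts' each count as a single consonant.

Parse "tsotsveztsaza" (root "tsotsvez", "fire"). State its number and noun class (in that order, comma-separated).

singular, class I

Segment: tsotsvez-tsaz-a.
number: -tsaz → singular.
noun class: -a → class I.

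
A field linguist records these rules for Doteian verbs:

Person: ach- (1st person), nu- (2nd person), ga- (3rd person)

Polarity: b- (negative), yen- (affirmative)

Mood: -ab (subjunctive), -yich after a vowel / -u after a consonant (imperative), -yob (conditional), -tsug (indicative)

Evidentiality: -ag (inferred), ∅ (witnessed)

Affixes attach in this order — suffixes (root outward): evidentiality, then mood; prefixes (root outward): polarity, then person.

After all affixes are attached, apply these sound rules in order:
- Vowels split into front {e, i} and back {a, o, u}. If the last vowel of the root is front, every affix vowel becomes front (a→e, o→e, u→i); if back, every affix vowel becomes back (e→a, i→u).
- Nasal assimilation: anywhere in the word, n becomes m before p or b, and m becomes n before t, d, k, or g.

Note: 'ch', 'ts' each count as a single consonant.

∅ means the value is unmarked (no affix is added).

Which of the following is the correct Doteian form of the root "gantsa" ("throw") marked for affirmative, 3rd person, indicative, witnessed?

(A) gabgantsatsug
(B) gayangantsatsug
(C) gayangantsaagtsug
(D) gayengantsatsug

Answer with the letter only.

B

evidentiality = witnessed: zero marking, form stays gantsa.
Attach polarity affirmative yen- → yengantsa.
Attach mood indicative -tsug → yengantsatsug.
Attach person 3rd person ga- → gayengantsatsug.
Apply vowel harmony: gayengantsatsug → gayangantsatsug.
Nasal assimilation: no change.
So the correct form is gayangantsatsug, option (B).
(C) gayangantsaagtsug is wrong: it uses inferred instead of witnessed for evidentiality.
(A) gabgantsatsug is wrong: it uses negative instead of affirmative for polarity.
(D) gayengantsatsug is wrong: it fails to apply the sound rule(s).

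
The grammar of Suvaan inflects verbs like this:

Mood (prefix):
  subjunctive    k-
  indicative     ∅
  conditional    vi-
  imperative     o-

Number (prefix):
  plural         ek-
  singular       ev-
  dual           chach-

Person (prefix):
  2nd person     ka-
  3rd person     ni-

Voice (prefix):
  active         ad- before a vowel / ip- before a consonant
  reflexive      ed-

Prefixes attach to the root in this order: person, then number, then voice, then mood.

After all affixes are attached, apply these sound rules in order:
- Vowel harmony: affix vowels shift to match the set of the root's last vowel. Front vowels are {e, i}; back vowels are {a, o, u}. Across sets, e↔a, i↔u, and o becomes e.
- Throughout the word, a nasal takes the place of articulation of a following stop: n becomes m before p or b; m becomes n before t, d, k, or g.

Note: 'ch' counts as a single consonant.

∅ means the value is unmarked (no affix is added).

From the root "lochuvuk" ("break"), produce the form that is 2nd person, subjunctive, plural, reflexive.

Attach person 2nd person ka- → kalochuvuk.
Attach number plural ek- → ekkalochuvuk.
Attach voice reflexive ed- → edekkalochuvuk.
Attach mood subjunctive k- → kedekkalochuvuk.
Apply vowel harmony: kedekkalochuvuk → kadakkalochuvuk.
Nasal assimilation: no change.

kadakkalochuvuk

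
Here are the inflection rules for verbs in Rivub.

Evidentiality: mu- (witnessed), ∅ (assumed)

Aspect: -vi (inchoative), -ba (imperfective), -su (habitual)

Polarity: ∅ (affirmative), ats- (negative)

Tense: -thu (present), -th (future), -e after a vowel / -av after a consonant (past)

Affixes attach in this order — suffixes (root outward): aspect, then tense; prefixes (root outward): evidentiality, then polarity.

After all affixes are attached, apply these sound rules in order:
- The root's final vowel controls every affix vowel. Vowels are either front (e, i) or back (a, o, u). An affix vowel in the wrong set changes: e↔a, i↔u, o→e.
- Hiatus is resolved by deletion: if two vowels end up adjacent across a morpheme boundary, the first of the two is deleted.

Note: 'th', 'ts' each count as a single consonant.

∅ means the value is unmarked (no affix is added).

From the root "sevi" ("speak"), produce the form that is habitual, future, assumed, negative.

Attach aspect habitual -su → sevisu.
evidentiality = assumed: zero marking, form stays sevisu.
Attach polarity negative ats- → atssevisu.
Attach tense future -th → atssevisuth.
Apply vowel harmony: atssevisuth → etssevisith.
Vowel deletion: no change.

etssevisith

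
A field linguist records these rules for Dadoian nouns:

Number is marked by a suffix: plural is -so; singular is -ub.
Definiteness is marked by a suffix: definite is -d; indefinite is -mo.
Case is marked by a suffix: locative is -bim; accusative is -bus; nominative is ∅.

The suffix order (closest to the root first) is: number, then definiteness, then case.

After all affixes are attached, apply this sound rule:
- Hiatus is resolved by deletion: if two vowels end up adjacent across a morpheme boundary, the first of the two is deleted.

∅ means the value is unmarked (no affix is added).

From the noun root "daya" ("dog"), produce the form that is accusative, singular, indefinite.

Attach number singular -ub → dayaub.
Attach definiteness indefinite -mo → dayaubmo.
Attach case accusative -bus → dayaubmobus.
Apply vowel deletion: dayaubmobus → dayubmobus.

dayubmobus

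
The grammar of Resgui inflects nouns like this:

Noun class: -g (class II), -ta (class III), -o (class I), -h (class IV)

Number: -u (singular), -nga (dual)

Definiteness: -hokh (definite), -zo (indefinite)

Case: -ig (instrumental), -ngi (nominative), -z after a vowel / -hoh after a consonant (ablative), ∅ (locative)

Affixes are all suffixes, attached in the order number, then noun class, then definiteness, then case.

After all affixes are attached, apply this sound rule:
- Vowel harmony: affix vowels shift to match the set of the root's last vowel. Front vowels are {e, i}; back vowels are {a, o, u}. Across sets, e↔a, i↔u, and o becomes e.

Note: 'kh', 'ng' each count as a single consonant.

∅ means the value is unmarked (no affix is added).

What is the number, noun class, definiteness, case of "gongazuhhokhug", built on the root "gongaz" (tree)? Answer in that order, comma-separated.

Segment: gongaz-u-h-hokh-ig.
number: -u → singular.
noun class: -h → class IV.
definiteness: -hokh → definite.
case: -ig → instrumental.

singular, class IV, definite, instrumental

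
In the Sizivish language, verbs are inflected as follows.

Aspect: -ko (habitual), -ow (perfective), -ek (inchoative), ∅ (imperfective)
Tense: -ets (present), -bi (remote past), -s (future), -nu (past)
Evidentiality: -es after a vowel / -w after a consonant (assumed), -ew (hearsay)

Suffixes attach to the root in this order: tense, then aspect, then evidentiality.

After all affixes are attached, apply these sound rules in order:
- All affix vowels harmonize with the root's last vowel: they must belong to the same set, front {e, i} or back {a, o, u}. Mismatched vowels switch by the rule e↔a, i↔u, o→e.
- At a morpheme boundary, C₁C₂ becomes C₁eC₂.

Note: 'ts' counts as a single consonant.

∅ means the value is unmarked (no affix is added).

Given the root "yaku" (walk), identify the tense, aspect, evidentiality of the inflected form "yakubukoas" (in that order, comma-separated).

remote past, habitual, assumed

Segment: yaku-bi-ko-es.
tense: -bi → remote past.
aspect: -ko → habitual.
evidentiality: -es/w → assumed.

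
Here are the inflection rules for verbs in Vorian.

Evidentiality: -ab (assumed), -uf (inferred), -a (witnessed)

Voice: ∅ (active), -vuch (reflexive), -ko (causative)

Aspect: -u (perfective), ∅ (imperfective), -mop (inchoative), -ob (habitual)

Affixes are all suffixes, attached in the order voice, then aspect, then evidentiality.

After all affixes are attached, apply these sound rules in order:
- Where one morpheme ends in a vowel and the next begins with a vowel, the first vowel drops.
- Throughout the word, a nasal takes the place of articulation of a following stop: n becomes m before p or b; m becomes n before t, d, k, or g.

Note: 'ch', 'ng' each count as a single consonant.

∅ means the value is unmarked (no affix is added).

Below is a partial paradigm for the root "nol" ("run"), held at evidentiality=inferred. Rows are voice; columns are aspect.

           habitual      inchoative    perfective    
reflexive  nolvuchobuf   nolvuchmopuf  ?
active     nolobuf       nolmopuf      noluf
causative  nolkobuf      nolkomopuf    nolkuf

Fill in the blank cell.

nolvuchuf

Attach voice reflexive -vuch → nolvuch.
Attach aspect perfective -u → nolvuchu.
Attach evidentiality inferred -uf → nolvuchuuf.
Apply vowel deletion: nolvuchuuf → nolvuchuf.
Nasal assimilation: no change.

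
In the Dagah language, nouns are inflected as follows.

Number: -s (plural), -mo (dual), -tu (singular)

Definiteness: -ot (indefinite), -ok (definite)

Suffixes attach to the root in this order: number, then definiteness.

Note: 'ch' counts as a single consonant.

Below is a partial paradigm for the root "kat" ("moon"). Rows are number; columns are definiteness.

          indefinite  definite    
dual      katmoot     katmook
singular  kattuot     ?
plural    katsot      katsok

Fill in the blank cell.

kattuok

Attach number singular -tu → kattu.
Attach definiteness definite -ok → kattuok.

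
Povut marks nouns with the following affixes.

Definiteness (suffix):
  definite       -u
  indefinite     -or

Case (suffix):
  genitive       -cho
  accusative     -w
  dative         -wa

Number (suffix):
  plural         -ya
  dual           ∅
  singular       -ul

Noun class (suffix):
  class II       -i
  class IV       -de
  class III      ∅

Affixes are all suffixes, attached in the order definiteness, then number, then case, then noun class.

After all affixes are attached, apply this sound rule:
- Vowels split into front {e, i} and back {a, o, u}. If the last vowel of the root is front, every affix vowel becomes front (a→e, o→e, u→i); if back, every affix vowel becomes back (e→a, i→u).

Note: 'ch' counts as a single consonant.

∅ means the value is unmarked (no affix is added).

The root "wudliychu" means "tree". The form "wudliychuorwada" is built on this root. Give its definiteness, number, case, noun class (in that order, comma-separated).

indefinite, dual, dative, class IV

Segment: wudliychu-or-wa-de.
definiteness: -or → indefinite.
number: ∅ → dual.
case: -wa → dative.
noun class: -de → class IV.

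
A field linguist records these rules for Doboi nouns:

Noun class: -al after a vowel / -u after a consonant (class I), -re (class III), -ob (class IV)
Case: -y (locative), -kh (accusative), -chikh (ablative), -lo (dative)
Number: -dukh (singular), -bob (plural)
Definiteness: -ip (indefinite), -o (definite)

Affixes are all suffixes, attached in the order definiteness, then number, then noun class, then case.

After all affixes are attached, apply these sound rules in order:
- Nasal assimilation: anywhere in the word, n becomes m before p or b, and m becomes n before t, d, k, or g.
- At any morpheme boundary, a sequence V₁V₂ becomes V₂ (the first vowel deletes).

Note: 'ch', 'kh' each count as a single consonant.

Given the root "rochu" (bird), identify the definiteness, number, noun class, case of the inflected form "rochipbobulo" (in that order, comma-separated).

indefinite, plural, class I, dative

Segment: rochu-ip-bob-u-lo.
definiteness: -ip → indefinite.
number: -bob → plural.
noun class: -al/u → class I.
case: -lo → dative.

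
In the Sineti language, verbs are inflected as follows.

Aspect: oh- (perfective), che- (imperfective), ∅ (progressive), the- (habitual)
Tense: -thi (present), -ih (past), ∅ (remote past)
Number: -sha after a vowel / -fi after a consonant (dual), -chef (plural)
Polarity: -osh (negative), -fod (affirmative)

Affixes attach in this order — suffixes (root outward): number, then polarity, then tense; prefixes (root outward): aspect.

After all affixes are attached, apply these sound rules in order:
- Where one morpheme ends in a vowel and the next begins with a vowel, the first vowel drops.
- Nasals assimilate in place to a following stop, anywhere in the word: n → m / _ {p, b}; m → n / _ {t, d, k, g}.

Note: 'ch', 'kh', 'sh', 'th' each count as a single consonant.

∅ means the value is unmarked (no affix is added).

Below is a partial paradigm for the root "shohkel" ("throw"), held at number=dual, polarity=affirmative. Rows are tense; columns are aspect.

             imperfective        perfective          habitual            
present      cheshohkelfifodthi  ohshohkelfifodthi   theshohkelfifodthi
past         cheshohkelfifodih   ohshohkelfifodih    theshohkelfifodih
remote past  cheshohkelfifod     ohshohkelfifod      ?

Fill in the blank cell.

theshohkelfifod

Attach aspect habitual the- → theshohkel.
Attach number dual -fi (after consonant 'l') → theshohkelfi.
Attach polarity affirmative -fod → theshohkelfifod.
tense = remote past: zero marking, form stays theshohkelfifod.
Vowel deletion: no change.
Nasal assimilation: no change.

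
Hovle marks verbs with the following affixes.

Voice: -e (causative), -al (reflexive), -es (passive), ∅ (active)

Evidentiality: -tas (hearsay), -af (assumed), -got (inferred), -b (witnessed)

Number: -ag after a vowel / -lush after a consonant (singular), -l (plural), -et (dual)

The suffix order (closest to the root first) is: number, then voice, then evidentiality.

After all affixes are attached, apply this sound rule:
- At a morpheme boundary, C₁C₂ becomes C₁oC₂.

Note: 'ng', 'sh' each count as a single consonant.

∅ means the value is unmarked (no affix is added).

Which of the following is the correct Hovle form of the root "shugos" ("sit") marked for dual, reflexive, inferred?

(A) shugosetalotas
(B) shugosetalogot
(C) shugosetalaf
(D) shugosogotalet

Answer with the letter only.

B

Attach number dual -et → shugoset.
Attach voice reflexive -al → shugosetal.
Attach evidentiality inferred -got → shugosetalgot.
Apply epenthesis: shugosetalgot → shugosetalogot.
So the correct form is shugosetalogot, option (B).
(D) shugosogotalet is wrong: it has the affixes in the wrong order.
(C) shugosetalaf is wrong: it uses assumed instead of inferred for evidentiality.
(A) shugosetalotas is wrong: it uses hearsay instead of inferred for evidentiality.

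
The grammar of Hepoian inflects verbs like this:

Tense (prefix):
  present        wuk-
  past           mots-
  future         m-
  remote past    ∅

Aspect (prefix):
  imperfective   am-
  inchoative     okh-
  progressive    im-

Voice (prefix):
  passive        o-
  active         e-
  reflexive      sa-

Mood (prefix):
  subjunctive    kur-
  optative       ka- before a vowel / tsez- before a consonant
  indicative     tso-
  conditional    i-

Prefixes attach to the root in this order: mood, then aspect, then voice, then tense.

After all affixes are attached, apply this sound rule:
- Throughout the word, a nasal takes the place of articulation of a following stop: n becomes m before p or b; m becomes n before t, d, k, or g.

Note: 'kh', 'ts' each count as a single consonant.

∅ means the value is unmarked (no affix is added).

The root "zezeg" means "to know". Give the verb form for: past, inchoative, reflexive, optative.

motssaokhtsezzezeg

Attach mood optative tsez- (before consonant 'z') → tsezzezeg.
Attach aspect inchoative okh- → okhtsezzezeg.
Attach voice reflexive sa- → saokhtsezzezeg.
Attach tense past mots- → motssaokhtsezzezeg.
Nasal assimilation: no change.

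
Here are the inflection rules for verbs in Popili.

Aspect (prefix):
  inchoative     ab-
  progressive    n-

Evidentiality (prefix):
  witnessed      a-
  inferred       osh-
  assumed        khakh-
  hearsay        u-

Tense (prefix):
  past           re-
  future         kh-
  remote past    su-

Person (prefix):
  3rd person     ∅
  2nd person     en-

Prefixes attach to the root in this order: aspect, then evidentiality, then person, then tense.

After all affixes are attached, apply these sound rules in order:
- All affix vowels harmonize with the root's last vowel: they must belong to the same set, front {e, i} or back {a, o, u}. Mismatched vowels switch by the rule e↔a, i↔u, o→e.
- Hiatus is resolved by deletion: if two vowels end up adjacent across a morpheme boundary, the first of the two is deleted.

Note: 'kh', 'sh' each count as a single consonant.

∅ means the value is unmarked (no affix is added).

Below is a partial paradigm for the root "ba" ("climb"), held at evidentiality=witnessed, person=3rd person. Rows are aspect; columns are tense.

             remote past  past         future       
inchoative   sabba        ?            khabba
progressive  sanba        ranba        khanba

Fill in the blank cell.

rabba

Attach aspect inchoative ab- → abba.
Attach evidentiality witnessed a- → aabba.
person = 3rd person: zero marking, form stays aabba.
Attach tense past re- → reaabba.
Apply vowel harmony: reaabba → raaabba.
Apply vowel deletion: raaabba → rabba.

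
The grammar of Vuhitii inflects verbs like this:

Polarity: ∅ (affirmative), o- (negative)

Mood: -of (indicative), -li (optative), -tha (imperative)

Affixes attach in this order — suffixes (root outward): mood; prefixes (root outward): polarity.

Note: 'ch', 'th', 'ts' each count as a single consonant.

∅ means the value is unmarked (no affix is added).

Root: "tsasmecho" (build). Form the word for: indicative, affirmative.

tsasmechoof

Attach mood indicative -of → tsasmechoof.
polarity = affirmative: zero marking, form stays tsasmechoof.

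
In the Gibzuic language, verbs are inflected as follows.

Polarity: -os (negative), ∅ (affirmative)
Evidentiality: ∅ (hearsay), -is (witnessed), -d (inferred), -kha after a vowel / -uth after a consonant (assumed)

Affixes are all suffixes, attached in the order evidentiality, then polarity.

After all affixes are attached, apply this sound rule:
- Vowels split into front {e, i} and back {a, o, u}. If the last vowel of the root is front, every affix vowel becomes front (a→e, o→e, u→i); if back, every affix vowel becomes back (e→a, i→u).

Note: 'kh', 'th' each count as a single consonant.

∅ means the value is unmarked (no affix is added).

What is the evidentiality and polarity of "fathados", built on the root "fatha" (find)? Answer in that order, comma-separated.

Segment: fatha-d-os.
evidentiality: -d → inferred.
polarity: -os → negative.

inferred, negative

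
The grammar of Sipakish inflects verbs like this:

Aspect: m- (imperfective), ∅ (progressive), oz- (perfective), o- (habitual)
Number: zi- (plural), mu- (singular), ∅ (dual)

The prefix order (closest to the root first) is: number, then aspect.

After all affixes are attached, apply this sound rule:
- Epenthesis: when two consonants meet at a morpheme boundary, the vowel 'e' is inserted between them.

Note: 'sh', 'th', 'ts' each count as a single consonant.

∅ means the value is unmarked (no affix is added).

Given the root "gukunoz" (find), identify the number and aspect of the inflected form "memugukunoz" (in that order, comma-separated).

singular, imperfective

Segment: m-mu-gukunoz.
number: mu- → singular.
aspect: m- → imperfective.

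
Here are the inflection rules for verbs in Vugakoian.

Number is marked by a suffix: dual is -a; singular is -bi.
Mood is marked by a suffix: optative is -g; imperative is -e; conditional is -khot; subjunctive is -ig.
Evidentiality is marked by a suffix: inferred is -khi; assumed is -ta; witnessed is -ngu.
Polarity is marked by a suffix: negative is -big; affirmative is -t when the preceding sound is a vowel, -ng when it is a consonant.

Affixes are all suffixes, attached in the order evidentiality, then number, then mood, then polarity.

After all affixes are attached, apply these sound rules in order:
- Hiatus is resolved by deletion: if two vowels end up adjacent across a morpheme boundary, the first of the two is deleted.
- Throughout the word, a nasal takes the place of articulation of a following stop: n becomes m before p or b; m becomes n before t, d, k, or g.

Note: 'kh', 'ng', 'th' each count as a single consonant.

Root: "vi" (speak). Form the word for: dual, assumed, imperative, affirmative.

vitet

Attach evidentiality assumed -ta → vita.
Attach number dual -a → vitaa.
Attach mood imperative -e → vitaae.
Attach polarity affirmative -t (after vowel 'e') → vitaaet.
Apply vowel deletion: vitaaet → vitet.
Nasal assimilation: no change.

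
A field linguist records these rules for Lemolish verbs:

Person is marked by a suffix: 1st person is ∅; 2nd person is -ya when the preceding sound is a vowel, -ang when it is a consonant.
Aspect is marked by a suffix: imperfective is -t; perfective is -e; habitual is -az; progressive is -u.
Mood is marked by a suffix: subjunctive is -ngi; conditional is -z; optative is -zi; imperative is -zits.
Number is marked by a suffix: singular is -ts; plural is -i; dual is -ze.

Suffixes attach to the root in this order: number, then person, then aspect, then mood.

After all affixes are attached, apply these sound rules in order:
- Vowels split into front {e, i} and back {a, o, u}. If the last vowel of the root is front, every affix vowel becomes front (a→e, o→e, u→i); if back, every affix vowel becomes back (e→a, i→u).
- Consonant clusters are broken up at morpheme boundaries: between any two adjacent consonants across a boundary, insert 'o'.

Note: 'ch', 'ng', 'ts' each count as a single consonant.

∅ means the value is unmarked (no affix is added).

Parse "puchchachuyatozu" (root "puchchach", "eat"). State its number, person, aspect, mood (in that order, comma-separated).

Segment: puchchach-i-ya-t-zi.
number: -i → plural.
person: -ya/ang → 2nd person.
aspect: -t → imperfective.
mood: -zi → optative.

plural, 2nd person, imperfective, optative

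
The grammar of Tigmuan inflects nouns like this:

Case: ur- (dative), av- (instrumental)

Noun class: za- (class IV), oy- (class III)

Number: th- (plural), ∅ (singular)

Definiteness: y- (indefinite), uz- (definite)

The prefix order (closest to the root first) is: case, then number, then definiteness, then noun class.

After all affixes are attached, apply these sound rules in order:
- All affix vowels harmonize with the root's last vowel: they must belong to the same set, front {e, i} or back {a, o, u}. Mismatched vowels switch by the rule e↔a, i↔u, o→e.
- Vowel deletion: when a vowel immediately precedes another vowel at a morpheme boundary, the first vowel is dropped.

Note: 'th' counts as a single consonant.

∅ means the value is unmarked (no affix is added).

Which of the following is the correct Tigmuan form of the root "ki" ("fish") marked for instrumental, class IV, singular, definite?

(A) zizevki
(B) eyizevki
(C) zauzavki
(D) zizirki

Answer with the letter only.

Attach case instrumental av- → avki.
number = singular: zero marking, form stays avki.
Attach definiteness definite uz- → uzavki.
Attach noun class class IV za- → zauzavki.
Apply vowel harmony: zauzavki → zeizevki.
Apply vowel deletion: zeizevki → zizevki.
So the correct form is zizevki, option (A).
(C) zauzavki is wrong: it fails to apply the sound rule(s).
(D) zizirki is wrong: it uses dative instead of instrumental for case.
(B) eyizevki is wrong: it uses class III instead of class IV for noun class.

A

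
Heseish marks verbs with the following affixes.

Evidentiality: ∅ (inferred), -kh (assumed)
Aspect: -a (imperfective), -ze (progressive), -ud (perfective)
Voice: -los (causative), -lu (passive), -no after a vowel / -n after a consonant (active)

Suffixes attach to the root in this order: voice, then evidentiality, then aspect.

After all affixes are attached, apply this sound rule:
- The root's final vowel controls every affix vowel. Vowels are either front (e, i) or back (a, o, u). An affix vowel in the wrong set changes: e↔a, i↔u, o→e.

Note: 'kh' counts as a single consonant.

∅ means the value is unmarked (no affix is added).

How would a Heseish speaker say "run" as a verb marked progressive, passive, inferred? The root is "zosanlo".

Attach voice passive -lu → zosanlolu.
evidentiality = inferred: zero marking, form stays zosanlolu.
Attach aspect progressive -ze → zosanloluze.
Apply vowel harmony: zosanloluze → zosanloluza.

zosanloluza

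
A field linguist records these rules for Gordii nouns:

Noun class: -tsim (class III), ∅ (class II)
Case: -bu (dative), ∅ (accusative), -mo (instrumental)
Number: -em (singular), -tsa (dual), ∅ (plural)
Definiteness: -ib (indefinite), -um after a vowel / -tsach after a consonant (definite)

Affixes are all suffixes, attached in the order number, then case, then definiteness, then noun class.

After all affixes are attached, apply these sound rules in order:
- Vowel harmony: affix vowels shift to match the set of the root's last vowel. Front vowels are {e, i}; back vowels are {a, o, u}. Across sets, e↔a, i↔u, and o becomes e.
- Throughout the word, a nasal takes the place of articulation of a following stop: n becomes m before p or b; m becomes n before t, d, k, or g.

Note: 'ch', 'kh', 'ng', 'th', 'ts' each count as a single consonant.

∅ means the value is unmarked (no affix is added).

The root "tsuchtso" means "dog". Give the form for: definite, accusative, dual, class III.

tsuchtsotsaumtsum

Attach number dual -tsa → tsuchtsotsa.
case = accusative: zero marking, form stays tsuchtsotsa.
Attach definiteness definite -um (after vowel 'a') → tsuchtsotsaum.
Attach noun class class III -tsim → tsuchtsotsaumtsim.
Apply vowel harmony: tsuchtsotsaumtsim → tsuchtsotsaumtsum.
Nasal assimilation: no change.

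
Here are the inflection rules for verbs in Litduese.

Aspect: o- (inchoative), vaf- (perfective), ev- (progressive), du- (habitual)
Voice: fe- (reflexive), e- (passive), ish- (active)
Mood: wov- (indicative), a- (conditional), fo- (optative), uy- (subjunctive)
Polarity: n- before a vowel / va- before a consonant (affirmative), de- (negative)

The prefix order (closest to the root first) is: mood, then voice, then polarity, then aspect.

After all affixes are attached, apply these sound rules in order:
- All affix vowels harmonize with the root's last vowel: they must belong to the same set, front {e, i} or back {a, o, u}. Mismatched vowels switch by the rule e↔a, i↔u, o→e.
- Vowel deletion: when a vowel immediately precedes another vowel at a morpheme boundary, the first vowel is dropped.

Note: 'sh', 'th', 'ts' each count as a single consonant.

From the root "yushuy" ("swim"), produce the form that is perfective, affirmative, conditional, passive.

Attach mood conditional a- → ayushuy.
Attach voice passive e- → eayushuy.
Attach polarity affirmative n- (before vowel 'e') → neayushuy.
Attach aspect perfective vaf- → vafneayushuy.
Apply vowel harmony: vafneayushuy → vafnaayushuy.
Apply vowel deletion: vafnaayushuy → vafnayushuy.

vafnayushuy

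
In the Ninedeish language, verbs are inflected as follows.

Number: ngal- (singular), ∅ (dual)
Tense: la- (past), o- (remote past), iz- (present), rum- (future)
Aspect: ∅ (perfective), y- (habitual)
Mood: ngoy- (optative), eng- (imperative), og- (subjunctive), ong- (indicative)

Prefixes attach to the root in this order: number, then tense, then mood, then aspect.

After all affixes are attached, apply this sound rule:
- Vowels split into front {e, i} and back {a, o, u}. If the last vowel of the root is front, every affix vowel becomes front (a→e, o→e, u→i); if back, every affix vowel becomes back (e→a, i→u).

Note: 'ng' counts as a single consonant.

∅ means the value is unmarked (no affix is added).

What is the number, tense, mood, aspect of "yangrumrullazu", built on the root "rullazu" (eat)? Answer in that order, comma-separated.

dual, future, imperative, habitual

Segment: y-eng-rum-rullazu.
number: ∅ → dual.
tense: rum- → future.
mood: eng- → imperative.
aspect: y- → habitual.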